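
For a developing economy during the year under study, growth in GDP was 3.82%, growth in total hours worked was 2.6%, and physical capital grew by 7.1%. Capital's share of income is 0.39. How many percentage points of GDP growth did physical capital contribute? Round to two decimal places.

Contribution = share × growth = 0.39 × 7.1 = 2.769 pp.

2.77 pp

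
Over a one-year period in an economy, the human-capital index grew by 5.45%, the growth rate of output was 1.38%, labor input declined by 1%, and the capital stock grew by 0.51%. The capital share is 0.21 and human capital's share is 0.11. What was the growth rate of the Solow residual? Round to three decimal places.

Labor's share = 1 − 0.21 − 0.11 = 0.68.
The capital stock: 0.21 × 0.51 = 0.1071 pp.
The human-capital index: 0.11 × 5.45 = 0.5995 pp.
Labor input: 0.68 × (-1) = -0.68 pp.
TFP growth = 1.38 − 0.0266 = 1.3534%.

The Solow residual grew 1.353%.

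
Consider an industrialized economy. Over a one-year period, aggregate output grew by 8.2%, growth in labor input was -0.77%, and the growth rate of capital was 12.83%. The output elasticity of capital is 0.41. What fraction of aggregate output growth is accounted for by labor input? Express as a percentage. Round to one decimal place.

Labor's share = 1 − 0.41 = 0.59.
Labor input contributed 0.59 × (-0.77) = -0.4543 pp.
Share of growth = -0.4543 / 8.2 × 100 = -5.54%.

-5.5%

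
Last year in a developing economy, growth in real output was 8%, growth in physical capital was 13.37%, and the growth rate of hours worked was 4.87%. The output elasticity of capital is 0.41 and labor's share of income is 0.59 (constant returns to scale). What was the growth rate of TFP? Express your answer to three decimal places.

-0.355%

Labor's share = 1 − 0.41 = 0.59.
Physical capital: 0.41 × 13.37 = 5.4817 pp.
Hours worked: 0.59 × 4.87 = 2.8733 pp.
TFP growth = 8 − 8.355 = -0.355%.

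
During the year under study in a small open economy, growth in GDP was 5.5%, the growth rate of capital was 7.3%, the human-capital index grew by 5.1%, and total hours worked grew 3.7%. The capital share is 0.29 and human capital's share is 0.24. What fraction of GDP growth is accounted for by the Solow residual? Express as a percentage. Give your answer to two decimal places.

The Solow residual accounted for 7.64% of growth.

Labor's share = 1 − 0.29 − 0.24 = 0.47.
Capital: 0.29 × 7.3 = 2.117 pp.
The human-capital index: 0.24 × 5.1 = 1.224 pp.
Total hours worked: 0.47 × 3.7 = 1.739 pp.
TFP growth = 5.5 − 5.08 = 0.42%.
TFP share of growth = 0.42 / 5.5 × 100 = 7.6364%.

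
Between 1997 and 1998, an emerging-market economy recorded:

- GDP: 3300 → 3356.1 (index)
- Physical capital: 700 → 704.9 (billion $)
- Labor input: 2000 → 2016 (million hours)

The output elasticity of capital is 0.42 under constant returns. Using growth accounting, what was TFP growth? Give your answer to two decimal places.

GDP growth = (3356.1 − 3300) / 3300 = 1.7%.
Physical capital growth = (704.9 − 700) / 700 = 0.7%.
Labor input growth = (2016 − 2000) / 2000 = 0.8%.
Labor's share = 1 − 0.42 = 0.58.
Physical capital: 0.42 × 0.7 = 0.294 pp.
Labor input: 0.58 × 0.8 = 0.464 pp.
TFP growth = 1.7 − 0.758 = 0.942%.

0.94%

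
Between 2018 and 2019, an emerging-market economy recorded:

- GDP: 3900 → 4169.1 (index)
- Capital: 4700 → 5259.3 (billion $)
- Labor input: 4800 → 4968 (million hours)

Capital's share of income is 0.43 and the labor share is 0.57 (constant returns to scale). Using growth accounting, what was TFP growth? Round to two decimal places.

-0.21%

GDP growth = (4169.1 − 3900) / 3900 = 6.9%.
Capital growth = (5259.3 − 4700) / 4700 = 11.9%.
Labor input growth = (4968 − 4800) / 4800 = 3.5%.
Labor's share = 1 − 0.43 = 0.57.
Capital: 0.43 × 11.9 = 5.117 pp.
Labor input: 0.57 × 3.5 = 1.995 pp.
TFP growth = 6.9 − 7.112 = -0.212%.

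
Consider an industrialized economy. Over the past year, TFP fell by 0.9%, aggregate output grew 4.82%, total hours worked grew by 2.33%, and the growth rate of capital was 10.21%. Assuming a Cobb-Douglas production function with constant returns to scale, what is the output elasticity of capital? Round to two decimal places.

The output elasticity of capital is 0.43.

gY = gA + α·gK + (1−α)·gL, so gY − gA − gL = α(gK − gL).
4.82 + 0.9 − 2.33 = α × (10.21 − 2.33).
3.39 = 7.88 α, so α = 0.4302.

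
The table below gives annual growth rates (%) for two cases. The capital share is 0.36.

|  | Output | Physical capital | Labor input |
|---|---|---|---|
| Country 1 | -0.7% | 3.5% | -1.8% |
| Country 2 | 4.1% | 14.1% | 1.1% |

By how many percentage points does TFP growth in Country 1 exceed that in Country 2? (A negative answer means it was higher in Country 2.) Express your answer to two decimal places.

Labor's share = 1 − 0.36 = 0.64.
Country 1: TFP = -0.7 − 1.26 + 1.152 = -0.808%.
Country 2: TFP = 4.1 − 5.076 − 0.704 = -1.68%.
Difference = -0.808 − (-1.68) = 0.872 pp.

0.87 percentage points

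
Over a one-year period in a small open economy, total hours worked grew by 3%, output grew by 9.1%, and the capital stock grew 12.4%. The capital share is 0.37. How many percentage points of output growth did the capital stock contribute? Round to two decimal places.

4.59 pp

Contribution = share × growth = 0.37 × 12.4 = 4.588 pp.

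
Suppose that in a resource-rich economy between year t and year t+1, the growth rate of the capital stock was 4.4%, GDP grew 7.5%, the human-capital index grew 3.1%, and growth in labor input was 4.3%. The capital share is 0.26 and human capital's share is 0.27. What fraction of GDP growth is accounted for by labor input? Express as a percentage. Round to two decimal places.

26.95%

Labor's share = 1 − 0.26 − 0.27 = 0.47.
Labor input contributed 0.47 × 4.3 = 2.021 pp.
Share of growth = 2.021 / 7.5 × 100 = 26.9467%.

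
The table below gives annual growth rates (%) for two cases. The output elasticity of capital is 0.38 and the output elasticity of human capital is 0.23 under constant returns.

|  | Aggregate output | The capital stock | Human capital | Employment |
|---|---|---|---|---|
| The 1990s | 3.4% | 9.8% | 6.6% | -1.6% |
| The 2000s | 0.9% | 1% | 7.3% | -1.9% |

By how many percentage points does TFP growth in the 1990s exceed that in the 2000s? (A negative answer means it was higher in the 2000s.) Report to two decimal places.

-0.80 percentage points

Labor's share = 1 − 0.38 − 0.23 = 0.39.
The 1990s: TFP = 3.4 − 3.724 − 1.518 + 0.624 = -1.218%.
The 2000s: TFP = 0.9 − 0.38 − 1.679 + 0.741 = -0.418%.
Difference = -1.218 − (-0.418) = -0.8 pp.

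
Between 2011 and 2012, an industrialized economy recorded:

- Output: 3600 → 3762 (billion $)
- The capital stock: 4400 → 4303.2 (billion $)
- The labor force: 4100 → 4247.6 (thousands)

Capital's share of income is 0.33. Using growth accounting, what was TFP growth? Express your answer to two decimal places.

Output growth = (3762 − 3600) / 3600 = 4.5%.
The capital stock growth = (4303.2 − 4400) / 4400 = -2.2%.
The labor force growth = (4247.6 − 4100) / 4100 = 3.6%.
Labor's share = 1 − 0.33 = 0.67.
The capital stock: 0.33 × (-2.2) = -0.726 pp.
The labor force: 0.67 × 3.6 = 2.412 pp.
TFP growth = 4.5 − 1.686 = 2.814%.

TFP grew 2.81%.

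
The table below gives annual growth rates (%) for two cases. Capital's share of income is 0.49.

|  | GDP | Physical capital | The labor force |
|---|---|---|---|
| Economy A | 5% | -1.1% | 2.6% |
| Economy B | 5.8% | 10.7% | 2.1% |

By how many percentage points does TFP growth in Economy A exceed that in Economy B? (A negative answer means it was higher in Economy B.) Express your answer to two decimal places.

Labor's share = 1 − 0.49 = 0.51.
Economy A: TFP = 5 + 0.539 − 1.326 = 4.213%.
Economy B: TFP = 5.8 − 5.243 − 1.071 = -0.514%.
Difference = 4.213 − (-0.514) = 4.727 pp.

4.73 percentage points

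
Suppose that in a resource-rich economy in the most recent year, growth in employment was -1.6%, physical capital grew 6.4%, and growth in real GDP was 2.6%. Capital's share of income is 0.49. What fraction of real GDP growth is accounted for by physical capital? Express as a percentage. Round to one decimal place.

120.6%

Physical capital contributed 0.49 × 6.4 = 3.136 pp.
Share of growth = 3.136 / 2.6 × 100 = 120.615%.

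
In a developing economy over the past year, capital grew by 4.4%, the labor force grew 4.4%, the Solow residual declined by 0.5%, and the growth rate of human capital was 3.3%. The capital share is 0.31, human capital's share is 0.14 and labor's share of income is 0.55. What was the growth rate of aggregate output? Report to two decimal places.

3.75%

Labor's share = 1 − 0.31 − 0.14 = 0.55.
Capital: 0.31 × 4.4 = 1.364 pp.
Human capital: 0.14 × 3.3 = 0.462 pp.
The labor force: 0.55 × 4.4 = 2.42 pp.
Output growth = -0.5 + 4.246 = 3.746%.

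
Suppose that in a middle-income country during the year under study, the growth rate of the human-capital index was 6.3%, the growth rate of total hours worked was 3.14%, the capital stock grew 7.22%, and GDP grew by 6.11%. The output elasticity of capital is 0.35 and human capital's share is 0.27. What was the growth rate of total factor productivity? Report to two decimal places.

Total factor productivity grew 0.69%.

Labor's share = 1 − 0.35 − 0.27 = 0.38.
The capital stock: 0.35 × 7.22 = 2.527 pp.
The human-capital index: 0.27 × 6.3 = 1.701 pp.
Total hours worked: 0.38 × 3.14 = 1.1932 pp.
TFP growth = 6.11 − 5.4212 = 0.6888%.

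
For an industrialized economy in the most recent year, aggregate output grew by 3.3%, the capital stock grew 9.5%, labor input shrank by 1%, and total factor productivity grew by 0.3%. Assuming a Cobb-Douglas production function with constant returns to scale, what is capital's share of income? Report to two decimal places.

α = 0.38

gY = gA + α·gK + (1−α)·gL, so gY − gA − gL = α(gK − gL).
3.3 − 0.3 + 1 = α × (9.5 − (-1)).
4 = 10.5 α, so α = 0.381.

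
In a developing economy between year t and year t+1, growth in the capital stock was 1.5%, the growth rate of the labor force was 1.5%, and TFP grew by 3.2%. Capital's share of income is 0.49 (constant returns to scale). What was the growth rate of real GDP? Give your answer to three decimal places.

4.700%

Labor's share = 1 − 0.49 = 0.51.
The capital stock: 0.49 × 1.5 = 0.735 pp.
The labor force: 0.51 × 1.5 = 0.765 pp.
Output growth = 3.2 + 1.5 = 4.7%.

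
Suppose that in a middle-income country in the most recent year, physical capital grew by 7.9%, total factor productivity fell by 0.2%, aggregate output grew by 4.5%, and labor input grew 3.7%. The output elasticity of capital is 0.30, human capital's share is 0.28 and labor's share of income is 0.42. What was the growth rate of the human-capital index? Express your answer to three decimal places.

The human-capital index grew 2.771%.

Labor's share = 1 − 0.3 − 0.28 = 0.42.
gY = gA + 0.3×7.9 + 0.42×3.7 + 0.28×g.
0.28×g = 4.5 + 0.2 − 3.924 = 0.776.
g = 0.776 / 0.28 = 2.77143%.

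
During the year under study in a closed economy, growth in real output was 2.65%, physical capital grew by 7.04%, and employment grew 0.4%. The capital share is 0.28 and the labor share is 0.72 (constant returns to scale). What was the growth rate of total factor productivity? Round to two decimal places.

Labor's share = 1 − 0.28 = 0.72.
Physical capital: 0.28 × 7.04 = 1.9712 pp.
Employment: 0.72 × 0.4 = 0.288 pp.
TFP growth = 2.65 − 2.2592 = 0.3908%.

0.39%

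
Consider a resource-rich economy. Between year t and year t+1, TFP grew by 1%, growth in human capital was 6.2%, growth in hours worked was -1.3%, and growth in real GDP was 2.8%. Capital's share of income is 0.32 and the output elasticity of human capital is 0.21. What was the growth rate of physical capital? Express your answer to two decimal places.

3.47%

Labor's share = 1 − 0.32 − 0.21 = 0.47.
gY = gA + 0.21×6.2 + 0.47×(-1.3) + 0.32×g.
0.32×g = 2.8 − 1 − 0.691 = 1.109.
g = 1.109 / 0.32 = 3.4656%.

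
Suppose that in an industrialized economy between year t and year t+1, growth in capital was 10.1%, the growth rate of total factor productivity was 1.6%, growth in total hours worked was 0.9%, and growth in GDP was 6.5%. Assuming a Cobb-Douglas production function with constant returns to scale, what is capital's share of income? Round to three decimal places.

gY = gA + α·gK + (1−α)·gL, so gY − gA − gL = α(gK − gL).
6.5 − 1.6 − 0.9 = α × (10.1 − 0.9).
4 = 9.2 α, so α = 0.43478.

0.435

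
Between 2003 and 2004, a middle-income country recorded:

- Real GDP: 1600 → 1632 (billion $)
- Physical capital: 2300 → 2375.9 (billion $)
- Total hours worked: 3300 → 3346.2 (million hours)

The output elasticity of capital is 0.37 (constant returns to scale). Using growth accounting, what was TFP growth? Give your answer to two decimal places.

Real GDP growth = (1632 − 1600) / 1600 = 2%.
Physical capital growth = (2375.9 − 2300) / 2300 = 3.3%.
Total hours worked growth = (3346.2 − 3300) / 3300 = 1.4%.
Labor's share = 1 − 0.37 = 0.63.
Physical capital: 0.37 × 3.3 = 1.221 pp.
Total hours worked: 0.63 × 1.4 = 0.882 pp.
TFP growth = 2 − 2.103 = -0.103%.

-0.10%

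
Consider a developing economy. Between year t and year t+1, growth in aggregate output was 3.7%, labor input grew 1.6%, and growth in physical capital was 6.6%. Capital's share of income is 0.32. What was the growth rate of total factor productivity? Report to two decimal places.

Labor's share = 1 − 0.32 = 0.68.
Physical capital: 0.32 × 6.6 = 2.112 pp.
Labor input: 0.68 × 1.6 = 1.088 pp.
TFP growth = 3.7 − 3.2 = 0.5%.

0.50%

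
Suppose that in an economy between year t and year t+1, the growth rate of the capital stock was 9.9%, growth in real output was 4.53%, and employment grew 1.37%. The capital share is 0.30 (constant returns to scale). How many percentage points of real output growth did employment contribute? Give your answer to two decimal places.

Labor's share = 1 − 0.3 = 0.7.
Contribution = share × growth = 0.7 × 1.37 = 0.959 pp.

0.96 pp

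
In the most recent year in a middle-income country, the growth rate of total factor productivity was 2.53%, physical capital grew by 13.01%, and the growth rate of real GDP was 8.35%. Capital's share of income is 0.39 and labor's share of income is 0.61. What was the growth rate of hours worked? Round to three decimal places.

Labor's share = 1 − 0.39 = 0.61.
gY = gA + 0.39×13.01 + 0.61×g.
0.61×g = 8.35 − 2.53 − 5.0739 = 0.7461.
g = 0.7461 / 0.61 = 1.22311%.

1.223%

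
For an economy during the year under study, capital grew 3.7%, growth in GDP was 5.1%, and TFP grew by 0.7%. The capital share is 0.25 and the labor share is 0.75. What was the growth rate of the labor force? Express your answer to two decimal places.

4.63%

Labor's share = 1 − 0.25 = 0.75.
gY = gA + 0.25×3.7 + 0.75×g.
0.75×g = 5.1 − 0.7 − 0.925 = 3.475.
g = 3.475 / 0.75 = 4.6333%.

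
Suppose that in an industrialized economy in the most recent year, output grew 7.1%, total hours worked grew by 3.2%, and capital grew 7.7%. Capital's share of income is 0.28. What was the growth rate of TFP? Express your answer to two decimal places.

2.64%

Labor's share = 1 − 0.28 = 0.72.
Capital: 0.28 × 7.7 = 2.156 pp.
Total hours worked: 0.72 × 3.2 = 2.304 pp.
TFP growth = 7.1 − 4.46 = 2.64%.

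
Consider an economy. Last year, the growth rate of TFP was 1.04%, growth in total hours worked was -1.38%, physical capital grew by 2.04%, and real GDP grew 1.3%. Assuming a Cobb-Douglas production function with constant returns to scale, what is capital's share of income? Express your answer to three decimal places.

0.480

gY = gA + α·gK + (1−α)·gL, so gY − gA − gL = α(gK − gL).
1.3 − 1.04 + 1.38 = α × (2.04 − (-1.38)).
1.64 = 3.42 α, so α = 0.47953.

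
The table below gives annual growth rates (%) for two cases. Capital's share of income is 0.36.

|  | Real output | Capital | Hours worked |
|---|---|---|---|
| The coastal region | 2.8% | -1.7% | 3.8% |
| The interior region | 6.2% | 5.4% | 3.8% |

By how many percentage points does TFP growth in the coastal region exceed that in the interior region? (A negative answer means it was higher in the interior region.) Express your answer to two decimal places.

-0.84 percentage points

Labor's share = 1 − 0.36 = 0.64.
The coastal region: TFP = 2.8 + 0.612 − 2.432 = 0.98%.
The interior region: TFP = 6.2 − 1.944 − 2.432 = 1.824%.
Difference = 0.98 − (1.824) = -0.844 pp.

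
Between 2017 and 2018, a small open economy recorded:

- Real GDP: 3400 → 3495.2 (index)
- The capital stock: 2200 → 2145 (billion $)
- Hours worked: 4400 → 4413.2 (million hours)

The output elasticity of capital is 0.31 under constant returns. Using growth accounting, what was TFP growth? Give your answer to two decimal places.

3.37%

Real GDP growth = (3495.2 − 3400) / 3400 = 2.8%.
The capital stock growth = (2145 − 2200) / 2200 = -2.5%.
Hours worked growth = (4413.2 − 4400) / 4400 = 0.3%.
Labor's share = 1 − 0.31 = 0.69.
The capital stock: 0.31 × (-2.5) = -0.775 pp.
Hours worked: 0.69 × 0.3 = 0.207 pp.
TFP growth = 2.8 + 0.568 = 3.368%.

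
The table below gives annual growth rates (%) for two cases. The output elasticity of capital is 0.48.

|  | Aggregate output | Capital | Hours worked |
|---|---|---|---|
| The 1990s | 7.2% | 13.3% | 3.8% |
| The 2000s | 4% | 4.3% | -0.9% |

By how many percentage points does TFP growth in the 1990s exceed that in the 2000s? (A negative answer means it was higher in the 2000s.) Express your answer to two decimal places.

-3.56 percentage points

Labor's share = 1 − 0.48 = 0.52.
The 1990s: TFP = 7.2 − 6.384 − 1.976 = -1.16%.
The 2000s: TFP = 4 − 2.064 + 0.468 = 2.404%.
Difference = -1.16 − (2.404) = -3.564 pp.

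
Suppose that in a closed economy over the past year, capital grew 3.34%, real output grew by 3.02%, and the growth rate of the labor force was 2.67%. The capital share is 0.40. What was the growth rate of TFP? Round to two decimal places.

Labor's share = 1 − 0.4 = 0.6.
Capital: 0.4 × 3.34 = 1.336 pp.
The labor force: 0.6 × 2.67 = 1.602 pp.
TFP growth = 3.02 − 2.938 = 0.082%.

TFP growth was 0.08%.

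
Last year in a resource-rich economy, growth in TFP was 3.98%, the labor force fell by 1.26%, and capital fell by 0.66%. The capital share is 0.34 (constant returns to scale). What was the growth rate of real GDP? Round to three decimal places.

Labor's share = 1 − 0.34 = 0.66.
Capital: 0.34 × (-0.66) = -0.2244 pp.
The labor force: 0.66 × (-1.26) = -0.8316 pp.
Output growth = 3.98 + (-1.056) = 2.924%.

2.924%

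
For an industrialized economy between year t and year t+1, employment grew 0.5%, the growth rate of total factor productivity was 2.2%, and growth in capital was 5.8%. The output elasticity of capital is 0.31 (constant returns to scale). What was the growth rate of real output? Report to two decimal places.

Labor's share = 1 − 0.31 = 0.69.
Capital: 0.31 × 5.8 = 1.798 pp.
Employment: 0.69 × 0.5 = 0.345 pp.
Output growth = 2.2 + 2.143 = 4.343%.

4.34%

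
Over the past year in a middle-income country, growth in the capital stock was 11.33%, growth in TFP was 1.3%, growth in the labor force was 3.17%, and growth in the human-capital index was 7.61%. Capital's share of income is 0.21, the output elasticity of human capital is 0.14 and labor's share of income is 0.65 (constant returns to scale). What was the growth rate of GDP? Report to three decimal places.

Labor's share = 1 − 0.21 − 0.14 = 0.65.
The capital stock: 0.21 × 11.33 = 2.3793 pp.
The human-capital index: 0.14 × 7.61 = 1.0654 pp.
The labor force: 0.65 × 3.17 = 2.0605 pp.
Output growth = 1.3 + 5.5052 = 6.8052%.

GDP grew 6.805%.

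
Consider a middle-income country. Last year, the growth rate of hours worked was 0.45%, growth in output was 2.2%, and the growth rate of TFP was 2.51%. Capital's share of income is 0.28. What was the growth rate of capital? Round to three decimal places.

-2.264%

Labor's share = 1 − 0.28 = 0.72.
gY = gA + 0.72×0.45 + 0.28×g.
0.28×g = 2.2 − 2.51 − 0.324 = -0.634.
g = -0.634 / 0.28 = -2.26429%.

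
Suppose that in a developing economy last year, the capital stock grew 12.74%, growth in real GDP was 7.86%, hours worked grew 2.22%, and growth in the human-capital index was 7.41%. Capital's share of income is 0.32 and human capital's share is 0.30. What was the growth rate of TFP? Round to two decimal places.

0.72%

Labor's share = 1 − 0.32 − 0.3 = 0.38.
The capital stock: 0.32 × 12.74 = 4.0768 pp.
The human-capital index: 0.3 × 7.41 = 2.223 pp.
Hours worked: 0.38 × 2.22 = 0.8436 pp.
TFP growth = 7.86 − 7.1434 = 0.7166%.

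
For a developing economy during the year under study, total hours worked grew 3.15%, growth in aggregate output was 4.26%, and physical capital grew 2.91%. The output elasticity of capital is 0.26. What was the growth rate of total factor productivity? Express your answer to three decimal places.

Labor's share = 1 − 0.26 = 0.74.
Physical capital: 0.26 × 2.91 = 0.7566 pp.
Total hours worked: 0.74 × 3.15 = 2.331 pp.
TFP growth = 4.26 − 3.0876 = 1.1724%.

Total factor productivity growth was 1.172%.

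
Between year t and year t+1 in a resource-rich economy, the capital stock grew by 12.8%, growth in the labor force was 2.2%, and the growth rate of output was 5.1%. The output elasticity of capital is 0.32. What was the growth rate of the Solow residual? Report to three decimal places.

-0.492%

Labor's share = 1 − 0.32 = 0.68.
The capital stock: 0.32 × 12.8 = 4.096 pp.
The labor force: 0.68 × 2.2 = 1.496 pp.
TFP growth = 5.1 − 5.592 = -0.492%.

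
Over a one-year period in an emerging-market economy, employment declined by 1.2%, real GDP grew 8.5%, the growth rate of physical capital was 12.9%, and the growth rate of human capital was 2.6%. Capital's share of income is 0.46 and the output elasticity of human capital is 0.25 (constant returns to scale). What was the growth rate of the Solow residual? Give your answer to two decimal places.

Labor's share = 1 − 0.46 − 0.25 = 0.29.
Physical capital: 0.46 × 12.9 = 5.934 pp.
Human capital: 0.25 × 2.6 = 0.65 pp.
Employment: 0.29 × (-1.2) = -0.348 pp.
TFP growth = 8.5 − 6.236 = 2.264%.

2.26%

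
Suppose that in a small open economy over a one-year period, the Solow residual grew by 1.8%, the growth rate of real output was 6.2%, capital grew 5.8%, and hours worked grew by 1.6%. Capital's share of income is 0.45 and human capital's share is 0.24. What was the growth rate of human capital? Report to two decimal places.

5.39%

Labor's share = 1 − 0.45 − 0.24 = 0.31.
gY = gA + 0.45×5.8 + 0.31×1.6 + 0.24×g.
0.24×g = 6.2 − 1.8 − 3.106 = 1.294.
g = 1.294 / 0.24 = 5.3917%.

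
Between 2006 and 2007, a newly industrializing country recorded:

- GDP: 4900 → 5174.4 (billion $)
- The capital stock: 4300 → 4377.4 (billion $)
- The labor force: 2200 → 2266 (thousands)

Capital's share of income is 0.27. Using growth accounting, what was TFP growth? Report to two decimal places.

GDP growth = (5174.4 − 4900) / 4900 = 5.6%.
The capital stock growth = (4377.4 − 4300) / 4300 = 1.8%.
The labor force growth = (2266 − 2200) / 2200 = 3%.
Labor's share = 1 − 0.27 = 0.73.
The capital stock: 0.27 × 1.8 = 0.486 pp.
The labor force: 0.73 × 3 = 2.19 pp.
TFP growth = 5.6 − 2.676 = 2.924%.

2.92%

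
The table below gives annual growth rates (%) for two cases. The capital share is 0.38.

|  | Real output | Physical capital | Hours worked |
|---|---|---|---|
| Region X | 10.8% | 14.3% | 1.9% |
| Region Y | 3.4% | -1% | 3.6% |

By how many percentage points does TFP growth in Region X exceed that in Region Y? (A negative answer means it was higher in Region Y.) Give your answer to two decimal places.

Labor's share = 1 − 0.38 = 0.62.
Region X: TFP = 10.8 − 5.434 − 1.178 = 4.188%.
Region Y: TFP = 3.4 + 0.38 − 2.232 = 1.548%.
Difference = 4.188 − (1.548) = 2.64 pp.

2.64 percentage points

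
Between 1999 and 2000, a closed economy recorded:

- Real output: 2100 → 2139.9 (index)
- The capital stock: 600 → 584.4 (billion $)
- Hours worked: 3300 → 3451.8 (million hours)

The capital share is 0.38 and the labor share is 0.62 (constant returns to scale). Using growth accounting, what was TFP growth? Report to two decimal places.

Real output growth = (2139.9 − 2100) / 2100 = 1.9%.
The capital stock growth = (584.4 − 600) / 600 = -2.6%.
Hours worked growth = (3451.8 − 3300) / 3300 = 4.6%.
Labor's share = 1 − 0.38 = 0.62.
The capital stock: 0.38 × (-2.6) = -0.988 pp.
Hours worked: 0.62 × 4.6 = 2.852 pp.
TFP growth = 1.9 − 1.864 = 0.036%.

TFP grew 0.04%.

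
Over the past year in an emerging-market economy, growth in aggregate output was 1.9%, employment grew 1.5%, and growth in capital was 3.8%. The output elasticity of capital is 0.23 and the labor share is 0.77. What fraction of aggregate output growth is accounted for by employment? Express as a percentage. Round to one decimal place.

60.8%

Labor's share = 1 − 0.23 = 0.77.
Employment contributed 0.77 × 1.5 = 1.155 pp.
Share of growth = 1.155 / 1.9 × 100 = 60.789%.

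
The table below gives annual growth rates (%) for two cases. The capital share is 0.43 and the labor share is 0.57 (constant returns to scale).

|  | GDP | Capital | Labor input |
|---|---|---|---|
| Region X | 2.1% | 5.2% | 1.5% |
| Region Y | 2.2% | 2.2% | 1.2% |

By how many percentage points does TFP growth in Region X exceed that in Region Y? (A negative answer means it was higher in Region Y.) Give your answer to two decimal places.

-1.56 percentage points

Labor's share = 1 − 0.43 = 0.57.
Region X: TFP = 2.1 − 2.236 − 0.855 = -0.991%.
Region Y: TFP = 2.2 − 0.946 − 0.684 = 0.57%.
Difference = -0.991 − (0.57) = -1.561 pp.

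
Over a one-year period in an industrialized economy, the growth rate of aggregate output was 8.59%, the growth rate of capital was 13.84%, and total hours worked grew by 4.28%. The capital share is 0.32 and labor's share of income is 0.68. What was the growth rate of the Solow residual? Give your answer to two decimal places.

Labor's share = 1 − 0.32 = 0.68.
Capital: 0.32 × 13.84 = 4.4288 pp.
Total hours worked: 0.68 × 4.28 = 2.9104 pp.
TFP growth = 8.59 − 7.3392 = 1.2508%.

The Solow residual growth was 1.25%.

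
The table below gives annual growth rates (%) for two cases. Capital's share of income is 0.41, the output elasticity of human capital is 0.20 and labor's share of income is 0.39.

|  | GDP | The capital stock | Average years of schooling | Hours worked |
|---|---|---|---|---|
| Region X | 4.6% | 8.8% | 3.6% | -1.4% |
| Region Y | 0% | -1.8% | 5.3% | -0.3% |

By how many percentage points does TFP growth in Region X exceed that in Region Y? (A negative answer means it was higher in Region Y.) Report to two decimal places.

1.02 percentage points

Labor's share = 1 − 0.41 − 0.2 = 0.39.
Region X: TFP = 4.6 − 3.608 − 0.72 + 0.546 = 0.818%.
Region Y: TFP = 0 + 0.738 − 1.06 + 0.117 = -0.205%.
Difference = 0.818 − (-0.205) = 1.023 pp.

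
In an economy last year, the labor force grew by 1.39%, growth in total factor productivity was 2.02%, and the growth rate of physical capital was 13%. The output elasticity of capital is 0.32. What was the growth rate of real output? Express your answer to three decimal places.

Labor's share = 1 − 0.32 = 0.68.
Physical capital: 0.32 × 13 = 4.16 pp.
The labor force: 0.68 × 1.39 = 0.9452 pp.
Output growth = 2.02 + 5.1052 = 7.1252%.

7.125%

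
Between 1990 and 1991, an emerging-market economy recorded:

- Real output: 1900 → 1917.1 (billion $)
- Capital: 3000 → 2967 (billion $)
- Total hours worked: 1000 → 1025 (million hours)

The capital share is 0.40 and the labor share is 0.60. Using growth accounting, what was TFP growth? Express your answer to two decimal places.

-0.16%

Real output growth = (1917.1 − 1900) / 1900 = 0.9%.
Capital growth = (2967 − 3000) / 3000 = -1.1%.
Total hours worked growth = (1025 − 1000) / 1000 = 2.5%.
Labor's share = 1 − 0.4 = 0.6.
Capital: 0.4 × (-1.1) = -0.44 pp.
Total hours worked: 0.6 × 2.5 = 1.5 pp.
TFP growth = 0.9 − 1.06 = -0.16%.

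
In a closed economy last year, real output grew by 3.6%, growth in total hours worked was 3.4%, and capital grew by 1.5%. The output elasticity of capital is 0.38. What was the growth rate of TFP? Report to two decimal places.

TFP grew 0.92%.

Labor's share = 1 − 0.38 = 0.62.
Capital: 0.38 × 1.5 = 0.57 pp.
Total hours worked: 0.62 × 3.4 = 2.108 pp.
TFP growth = 3.6 − 2.678 = 0.922%.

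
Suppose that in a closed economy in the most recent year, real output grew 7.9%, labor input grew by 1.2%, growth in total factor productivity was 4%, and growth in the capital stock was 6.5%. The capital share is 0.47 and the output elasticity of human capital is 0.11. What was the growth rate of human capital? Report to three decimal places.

Labor's share = 1 − 0.47 − 0.11 = 0.42.
gY = gA + 0.47×6.5 + 0.42×1.2 + 0.11×g.
0.11×g = 7.9 − 4 − 3.559 = 0.341.
g = 0.341 / 0.11 = 3.1%.

Human capital grew 3.100%.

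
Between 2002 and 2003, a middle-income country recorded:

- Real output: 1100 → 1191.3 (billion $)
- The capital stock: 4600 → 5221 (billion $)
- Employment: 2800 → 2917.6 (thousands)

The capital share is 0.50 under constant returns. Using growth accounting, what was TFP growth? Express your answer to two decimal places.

Real output growth = (1191.3 − 1100) / 1100 = 8.3%.
The capital stock growth = (5221 − 4600) / 4600 = 13.5%.
Employment growth = (2917.6 − 2800) / 2800 = 4.2%.
Labor's share = 1 − 0.5 = 0.5.
The capital stock: 0.5 × 13.5 = 6.75 pp.
Employment: 0.5 × 4.2 = 2.1 pp.
TFP growth = 8.3 − 8.85 = -0.55%.

-0.55%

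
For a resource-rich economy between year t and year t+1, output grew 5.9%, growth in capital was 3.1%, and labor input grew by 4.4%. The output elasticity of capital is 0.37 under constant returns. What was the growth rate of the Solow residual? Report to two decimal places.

The Solow residual growth was 1.98%.

Labor's share = 1 − 0.37 = 0.63.
Capital: 0.37 × 3.1 = 1.147 pp.
Labor input: 0.63 × 4.4 = 2.772 pp.
TFP growth = 5.9 − 3.919 = 1.981%.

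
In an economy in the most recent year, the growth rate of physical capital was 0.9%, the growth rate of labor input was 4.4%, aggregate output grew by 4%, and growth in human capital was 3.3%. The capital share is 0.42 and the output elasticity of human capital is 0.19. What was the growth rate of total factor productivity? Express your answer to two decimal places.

1.28%

Labor's share = 1 − 0.42 − 0.19 = 0.39.
Physical capital: 0.42 × 0.9 = 0.378 pp.
Human capital: 0.19 × 3.3 = 0.627 pp.
Labor input: 0.39 × 4.4 = 1.716 pp.
TFP growth = 4 − 2.721 = 1.279%.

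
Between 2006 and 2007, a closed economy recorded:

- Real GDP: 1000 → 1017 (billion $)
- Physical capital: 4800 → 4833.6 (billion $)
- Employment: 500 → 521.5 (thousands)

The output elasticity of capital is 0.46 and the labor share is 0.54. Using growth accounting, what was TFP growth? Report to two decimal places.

-0.94%

Real GDP growth = (1017 − 1000) / 1000 = 1.7%.
Physical capital growth = (4833.6 − 4800) / 4800 = 0.7%.
Employment growth = (521.5 − 500) / 500 = 4.3%.
Labor's share = 1 − 0.46 = 0.54.
Physical capital: 0.46 × 0.7 = 0.322 pp.
Employment: 0.54 × 4.3 = 2.322 pp.
TFP growth = 1.7 − 2.644 = -0.944%.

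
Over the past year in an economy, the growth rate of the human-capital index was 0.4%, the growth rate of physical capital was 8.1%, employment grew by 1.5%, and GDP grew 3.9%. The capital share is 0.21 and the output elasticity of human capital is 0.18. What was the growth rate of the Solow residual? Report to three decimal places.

Labor's share = 1 − 0.21 − 0.18 = 0.61.
Physical capital: 0.21 × 8.1 = 1.701 pp.
The human-capital index: 0.18 × 0.4 = 0.072 pp.
Employment: 0.61 × 1.5 = 0.915 pp.
TFP growth = 3.9 − 2.688 = 1.212%.

The Solow residual grew 1.212%.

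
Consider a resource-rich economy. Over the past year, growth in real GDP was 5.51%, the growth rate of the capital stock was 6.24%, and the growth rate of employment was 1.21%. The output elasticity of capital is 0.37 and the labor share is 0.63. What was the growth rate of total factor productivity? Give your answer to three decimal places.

Total factor productivity growth was 2.439%.

Labor's share = 1 − 0.37 = 0.63.
The capital stock: 0.37 × 6.24 = 2.3088 pp.
Employment: 0.63 × 1.21 = 0.7623 pp.
TFP growth = 5.51 − 3.0711 = 2.4389%.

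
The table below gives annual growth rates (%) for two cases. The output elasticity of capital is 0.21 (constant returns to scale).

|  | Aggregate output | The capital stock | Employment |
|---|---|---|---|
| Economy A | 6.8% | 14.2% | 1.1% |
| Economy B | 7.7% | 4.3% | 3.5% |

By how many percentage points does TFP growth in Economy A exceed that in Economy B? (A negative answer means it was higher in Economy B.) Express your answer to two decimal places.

-1.08 percentage points

Labor's share = 1 − 0.21 = 0.79.
Economy A: TFP = 6.8 − 2.982 − 0.869 = 2.949%.
Economy B: TFP = 7.7 − 0.903 − 2.765 = 4.032%.
Difference = 2.949 − (4.032) = -1.083 pp.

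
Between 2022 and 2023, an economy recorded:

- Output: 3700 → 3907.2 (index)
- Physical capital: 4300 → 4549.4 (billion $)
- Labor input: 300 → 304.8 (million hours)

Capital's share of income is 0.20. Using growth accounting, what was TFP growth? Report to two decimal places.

3.16%

Output growth = (3907.2 − 3700) / 3700 = 5.6%.
Physical capital growth = (4549.4 − 4300) / 4300 = 5.8%.
Labor input growth = (304.8 − 300) / 300 = 1.6%.
Labor's share = 1 − 0.2 = 0.8.
Physical capital: 0.2 × 5.8 = 1.16 pp.
Labor input: 0.8 × 1.6 = 1.28 pp.
TFP growth = 5.6 − 2.44 = 3.16%.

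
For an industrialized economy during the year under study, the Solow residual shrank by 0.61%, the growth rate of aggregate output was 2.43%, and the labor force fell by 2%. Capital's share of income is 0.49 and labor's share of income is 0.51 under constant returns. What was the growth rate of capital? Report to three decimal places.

8.286%

Labor's share = 1 − 0.49 = 0.51.
gY = gA + 0.51×(-2) + 0.49×g.
0.49×g = 2.43 + 0.61 + 1.02 = 4.06.
g = 4.06 / 0.49 = 8.28571%.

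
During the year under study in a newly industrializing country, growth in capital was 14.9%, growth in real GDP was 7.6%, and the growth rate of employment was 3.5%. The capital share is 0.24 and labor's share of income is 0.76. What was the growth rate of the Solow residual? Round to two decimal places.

Labor's share = 1 − 0.24 = 0.76.
Capital: 0.24 × 14.9 = 3.576 pp.
Employment: 0.76 × 3.5 = 2.66 pp.
TFP growth = 7.6 − 6.236 = 1.364%.

The Solow residual growth was 1.36%.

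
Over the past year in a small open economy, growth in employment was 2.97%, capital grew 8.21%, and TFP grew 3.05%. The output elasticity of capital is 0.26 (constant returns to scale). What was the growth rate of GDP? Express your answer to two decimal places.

7.38%

Labor's share = 1 − 0.26 = 0.74.
Capital: 0.26 × 8.21 = 2.1346 pp.
Employment: 0.74 × 2.97 = 2.1978 pp.
Output growth = 3.05 + 4.3324 = 7.3824%.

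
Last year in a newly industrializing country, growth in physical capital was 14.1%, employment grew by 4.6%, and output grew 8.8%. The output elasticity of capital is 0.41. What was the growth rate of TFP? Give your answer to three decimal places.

Labor's share = 1 − 0.41 = 0.59.
Physical capital: 0.41 × 14.1 = 5.781 pp.
Employment: 0.59 × 4.6 = 2.714 pp.
TFP growth = 8.8 − 8.495 = 0.305%.

TFP growth was 0.305%.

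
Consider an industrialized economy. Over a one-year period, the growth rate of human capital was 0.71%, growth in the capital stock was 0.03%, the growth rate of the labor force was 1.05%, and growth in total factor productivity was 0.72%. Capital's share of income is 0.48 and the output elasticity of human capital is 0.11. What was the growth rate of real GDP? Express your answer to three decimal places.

Labor's share = 1 − 0.48 − 0.11 = 0.41.
The capital stock: 0.48 × 0.03 = 0.0144 pp.
Human capital: 0.11 × 0.71 = 0.0781 pp.
The labor force: 0.41 × 1.05 = 0.4305 pp.
Output growth = 0.72 + 0.523 = 1.243%.

1.243%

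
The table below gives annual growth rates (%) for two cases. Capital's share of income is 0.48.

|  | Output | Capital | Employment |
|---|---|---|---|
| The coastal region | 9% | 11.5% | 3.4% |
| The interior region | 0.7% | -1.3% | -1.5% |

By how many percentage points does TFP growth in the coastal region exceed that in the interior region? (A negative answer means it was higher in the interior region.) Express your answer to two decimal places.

-0.39 percentage points

Labor's share = 1 − 0.48 = 0.52.
The coastal region: TFP = 9 − 5.52 − 1.768 = 1.712%.
The interior region: TFP = 0.7 + 0.624 + 0.78 = 2.104%.
Difference = 1.712 − (2.104) = -0.392 pp.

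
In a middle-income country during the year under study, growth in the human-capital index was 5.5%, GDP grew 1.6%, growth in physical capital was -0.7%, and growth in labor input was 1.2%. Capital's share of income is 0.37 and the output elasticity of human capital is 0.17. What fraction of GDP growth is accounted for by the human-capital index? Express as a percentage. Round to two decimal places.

The human-capital index contributed 0.17 × 5.5 = 0.935 pp.
Share of growth = 0.935 / 1.6 × 100 = 58.4375%.

The human-capital index accounted for 58.44% of growth.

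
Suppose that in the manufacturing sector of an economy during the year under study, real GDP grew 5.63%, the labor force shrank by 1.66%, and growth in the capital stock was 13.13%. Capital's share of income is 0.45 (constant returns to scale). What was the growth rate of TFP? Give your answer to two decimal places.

0.63%

Labor's share = 1 − 0.45 = 0.55.
The capital stock: 0.45 × 13.13 = 5.9085 pp.
The labor force: 0.55 × (-1.66) = -0.913 pp.
TFP growth = 5.63 − 4.9955 = 0.6345%.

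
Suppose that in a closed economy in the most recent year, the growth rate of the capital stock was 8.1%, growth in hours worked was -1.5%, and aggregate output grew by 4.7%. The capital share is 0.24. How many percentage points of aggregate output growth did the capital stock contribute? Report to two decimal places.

Contribution = share × growth = 0.24 × 8.1 = 1.944 pp.

1.94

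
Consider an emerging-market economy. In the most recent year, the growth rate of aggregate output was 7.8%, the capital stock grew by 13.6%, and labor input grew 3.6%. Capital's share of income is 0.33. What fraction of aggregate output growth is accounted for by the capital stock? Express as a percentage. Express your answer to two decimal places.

The capital stock contributed 0.33 × 13.6 = 4.488 pp.
Share of growth = 4.488 / 7.8 × 100 = 57.5385%.

The capital stock accounted for 57.54% of growth.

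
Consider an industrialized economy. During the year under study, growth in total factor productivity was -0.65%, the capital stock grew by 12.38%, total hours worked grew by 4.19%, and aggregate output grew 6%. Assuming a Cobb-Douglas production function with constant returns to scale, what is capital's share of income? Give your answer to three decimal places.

gY = gA + α·gK + (1−α)·gL, so gY − gA − gL = α(gK − gL).
6 + 0.65 − 4.19 = α × (12.38 − 4.19).
2.46 = 8.19 α, so α = 0.30037.

0.300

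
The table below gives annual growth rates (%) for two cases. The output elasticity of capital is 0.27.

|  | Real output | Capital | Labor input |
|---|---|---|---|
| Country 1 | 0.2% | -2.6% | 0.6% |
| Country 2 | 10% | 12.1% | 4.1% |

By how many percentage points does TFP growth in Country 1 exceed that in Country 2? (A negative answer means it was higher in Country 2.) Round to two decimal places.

-3.28 percentage points

Labor's share = 1 − 0.27 = 0.73.
Country 1: TFP = 0.2 + 0.702 − 0.438 = 0.464%.
Country 2: TFP = 10 − 3.267 − 2.993 = 3.74%.
Difference = 0.464 − (3.74) = -3.276 pp.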